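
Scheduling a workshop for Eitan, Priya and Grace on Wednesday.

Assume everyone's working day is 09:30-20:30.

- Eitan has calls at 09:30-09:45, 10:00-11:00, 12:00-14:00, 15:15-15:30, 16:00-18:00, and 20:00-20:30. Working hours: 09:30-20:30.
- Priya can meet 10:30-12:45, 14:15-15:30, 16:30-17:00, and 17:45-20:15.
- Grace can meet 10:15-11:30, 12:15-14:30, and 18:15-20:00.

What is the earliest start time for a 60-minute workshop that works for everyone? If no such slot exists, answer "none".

18:15

Eitan free within 09:30–20:30: 09:45–10:00, 11:00–12:00, 14:00–15:15, 15:30–16:00, 18:00–20:00.
Eitan ∩ Priya: 11:00–12:00, 14:15–15:15, 18:00–20:00.
Eitan ∩ Priya ∩ Grace: 11:00–11:30, 14:15–14:30, 18:15–20:00.
Windows ≥ 60 min: 18:15–20:00.
Earliest such window starts at 18:15.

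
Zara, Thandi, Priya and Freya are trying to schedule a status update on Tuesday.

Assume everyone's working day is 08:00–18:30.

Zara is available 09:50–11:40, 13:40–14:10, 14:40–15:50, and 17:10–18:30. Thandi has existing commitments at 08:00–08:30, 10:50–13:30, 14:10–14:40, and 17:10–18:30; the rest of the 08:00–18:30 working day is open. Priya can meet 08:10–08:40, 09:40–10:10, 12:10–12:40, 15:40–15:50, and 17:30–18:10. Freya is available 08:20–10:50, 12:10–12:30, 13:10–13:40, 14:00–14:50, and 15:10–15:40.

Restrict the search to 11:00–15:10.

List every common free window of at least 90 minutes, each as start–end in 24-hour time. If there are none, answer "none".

Thandi free within 08:00–18:30: 08:30–10:50, 13:30–14:10, 14:40–17:10.
Zara ∩ Thandi: 09:50–10:50, 13:40–14:10, 14:40–15:50.
Zara ∩ Thandi ∩ Priya: 09:50–10:10, 15:40–15:50.
Zara ∩ Thandi ∩ Priya ∩ Freya: 09:50–10:10.
Restricted to 11:00–15:10: (none).
Windows ≥ 90 min: (none).

none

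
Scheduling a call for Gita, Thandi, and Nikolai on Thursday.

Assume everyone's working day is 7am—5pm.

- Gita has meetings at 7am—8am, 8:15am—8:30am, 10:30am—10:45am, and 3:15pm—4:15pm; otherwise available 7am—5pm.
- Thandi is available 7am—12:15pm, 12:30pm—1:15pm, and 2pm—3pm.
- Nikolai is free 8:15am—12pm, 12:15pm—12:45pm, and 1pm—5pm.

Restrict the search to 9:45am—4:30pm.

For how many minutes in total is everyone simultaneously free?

210 minutes

Gita free within 07:00–17:00: 08:00–08:15, 08:30–10:30, 10:45–15:15, 16:15–17:00.
Gita ∩ Thandi: 08:00–08:15, 08:30–10:30, 10:45–12:15, 12:30–13:15, 14:00–15:00.
Gita ∩ Thandi ∩ Nikolai: 08:30–10:30, 10:45–12:00, 12:30–12:45, 13:00–13:15, 14:00–15:00.
Restricted to 09:45–16:30: 09:45–10:30, 10:45–12:00, 12:30–12:45, 13:00–13:15, 14:00–15:00.
Total common minutes: 45 + 75 + 15 + 15 + 60 = 210.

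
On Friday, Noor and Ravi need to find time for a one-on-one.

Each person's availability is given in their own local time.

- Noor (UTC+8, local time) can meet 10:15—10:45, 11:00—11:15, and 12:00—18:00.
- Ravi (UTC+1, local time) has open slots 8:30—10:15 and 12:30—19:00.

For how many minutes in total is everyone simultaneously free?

Noor → UTC: 02:15–02:45, 03:00–03:15, 04:00–10:00.
Ravi → UTC: 07:30–09:15, 11:30–18:00.
Noor ∩ Ravi: 07:30–09:15.
Total common minutes: 105.

105 minutes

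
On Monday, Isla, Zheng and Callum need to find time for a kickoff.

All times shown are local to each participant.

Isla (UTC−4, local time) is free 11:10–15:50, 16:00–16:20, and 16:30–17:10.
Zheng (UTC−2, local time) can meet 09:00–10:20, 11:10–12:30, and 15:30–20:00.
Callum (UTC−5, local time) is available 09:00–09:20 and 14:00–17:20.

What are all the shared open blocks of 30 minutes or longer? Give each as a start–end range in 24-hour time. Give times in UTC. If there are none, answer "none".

Isla → UTC: 15:10–19:50, 20:00–20:20, 20:30–21:10.
Zheng → UTC: 11:00–12:20, 13:10–14:30, 17:30–22:00.
Callum → UTC: 14:00–14:20, 19:00–22:20.
Isla ∩ Zheng: 17:30–19:50, 20:00–20:20, 20:30–21:10.
Isla ∩ Zheng ∩ Callum: 19:00–19:50, 20:00–20:20, 20:30–21:10.
Windows ≥ 30 min: 19:00–19:50, 20:30–21:10.

19:00–19:50, 20:30–21:10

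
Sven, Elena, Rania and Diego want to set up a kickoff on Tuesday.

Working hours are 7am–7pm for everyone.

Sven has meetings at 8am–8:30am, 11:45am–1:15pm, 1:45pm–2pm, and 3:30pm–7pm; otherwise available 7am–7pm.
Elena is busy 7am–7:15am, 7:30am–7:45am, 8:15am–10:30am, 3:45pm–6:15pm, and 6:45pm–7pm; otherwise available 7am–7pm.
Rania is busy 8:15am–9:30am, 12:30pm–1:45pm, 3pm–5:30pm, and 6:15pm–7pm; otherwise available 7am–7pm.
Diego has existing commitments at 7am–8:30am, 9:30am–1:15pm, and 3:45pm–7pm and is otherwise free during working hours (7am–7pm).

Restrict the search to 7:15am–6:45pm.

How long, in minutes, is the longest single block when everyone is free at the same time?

60 minutes

Sven free within 07:00–19:00: 07:00–08:00, 08:30–11:45, 13:15–13:45, 14:00–15:30.
Elena free within 07:00–19:00: 07:15–07:30, 07:45–08:15, 10:30–15:45, 18:15–18:45.
Rania free within 07:00–19:00: 07:00–08:15, 09:30–12:30, 13:45–15:00, 17:30–18:15.
Diego free within 07:00–19:00: 08:30–09:30, 13:15–15:45.
Sven ∩ Elena: 07:15–07:30, 07:45–08:00, 10:30–11:45, 13:15–13:45, 14:00–15:30.
Sven ∩ Elena ∩ Rania: 07:15–07:30, 07:45–08:00, 10:30–11:45, 14:00–15:00.
Sven ∩ Elena ∩ Rania ∩ Diego: 14:00–15:00.
Restricted to 07:15–18:45: 14:00–15:00.
Single common window of 60 minutes.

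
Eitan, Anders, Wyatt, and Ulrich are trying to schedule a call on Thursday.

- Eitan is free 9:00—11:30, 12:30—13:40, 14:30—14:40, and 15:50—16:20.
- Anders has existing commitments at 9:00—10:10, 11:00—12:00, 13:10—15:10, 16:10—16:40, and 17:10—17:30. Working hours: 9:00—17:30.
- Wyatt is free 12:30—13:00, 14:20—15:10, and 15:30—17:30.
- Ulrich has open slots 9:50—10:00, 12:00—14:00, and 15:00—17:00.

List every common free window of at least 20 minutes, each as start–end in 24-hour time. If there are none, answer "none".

Anders free within 09:00–17:30: 10:10–11:00, 12:00–13:10, 15:10–16:10, 16:40–17:10.
Eitan ∩ Anders: 10:10–11:00, 12:30–13:10, 15:50–16:10.
Eitan ∩ Anders ∩ Wyatt: 12:30–13:00, 15:50–16:10.
Eitan ∩ Anders ∩ Wyatt ∩ Ulrich: 12:30–13:00, 15:50–16:10.
Windows ≥ 20 min: 12:30–13:00, 15:50–16:10.

12:30–13:00, 15:50–16:10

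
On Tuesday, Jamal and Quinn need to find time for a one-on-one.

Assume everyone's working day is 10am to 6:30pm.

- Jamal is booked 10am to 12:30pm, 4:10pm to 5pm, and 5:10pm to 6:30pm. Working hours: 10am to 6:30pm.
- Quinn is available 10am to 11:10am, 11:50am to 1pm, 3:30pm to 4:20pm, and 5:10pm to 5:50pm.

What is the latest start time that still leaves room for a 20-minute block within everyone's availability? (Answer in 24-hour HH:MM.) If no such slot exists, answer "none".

15:50

Jamal free within 10:00–18:30: 12:30–16:10, 17:00–17:10.
Jamal ∩ Quinn: 12:30–13:00, 15:30–16:10.
Windows ≥ 20 min: 12:30–13:00, 15:30–16:10.
Latest start in the last window 15:30–16:10 is 16:10 − 20 min = 15:50.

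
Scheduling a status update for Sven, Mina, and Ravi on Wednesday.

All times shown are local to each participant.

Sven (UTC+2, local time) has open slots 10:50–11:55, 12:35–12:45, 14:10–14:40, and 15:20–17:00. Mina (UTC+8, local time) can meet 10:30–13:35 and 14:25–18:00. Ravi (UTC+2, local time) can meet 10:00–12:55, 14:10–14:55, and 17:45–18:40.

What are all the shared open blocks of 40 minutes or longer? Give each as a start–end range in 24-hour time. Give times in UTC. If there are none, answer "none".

08:50–09:55

Sven → UTC: 08:50–09:55, 10:35–10:45, 12:10–12:40, 13:20–15:00.
Mina → UTC: 02:30–05:35, 06:25–10:00.
Ravi → UTC: 08:00–10:55, 12:10–12:55, 15:45–16:40.
Sven ∩ Mina: 08:50–09:55.
Sven ∩ Mina ∩ Ravi: 08:50–09:55.
Windows ≥ 40 min: 08:50–09:55.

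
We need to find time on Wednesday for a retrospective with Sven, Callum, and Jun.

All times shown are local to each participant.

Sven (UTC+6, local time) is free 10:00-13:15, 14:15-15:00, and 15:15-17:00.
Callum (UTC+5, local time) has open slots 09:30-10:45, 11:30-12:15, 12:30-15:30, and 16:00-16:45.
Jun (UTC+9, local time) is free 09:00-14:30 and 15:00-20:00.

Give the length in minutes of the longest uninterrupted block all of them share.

75 minutes

Sven → UTC: 04:00–07:15, 08:15–09:00, 09:15–11:00.
Callum → UTC: 04:30–05:45, 06:30–07:15, 07:30–10:30, 11:00–11:45.
Jun → UTC: 00:00–05:30, 06:00–11:00.
Sven ∩ Callum: 04:30–05:45, 06:30–07:15, 08:15–09:00, 09:15–10:30.
Sven ∩ Callum ∩ Jun: 04:30–05:30, 06:30–07:15, 08:15–09:00, 09:15–10:30.
Common window lengths: 60, 45, 45, 75 min; longest is 75.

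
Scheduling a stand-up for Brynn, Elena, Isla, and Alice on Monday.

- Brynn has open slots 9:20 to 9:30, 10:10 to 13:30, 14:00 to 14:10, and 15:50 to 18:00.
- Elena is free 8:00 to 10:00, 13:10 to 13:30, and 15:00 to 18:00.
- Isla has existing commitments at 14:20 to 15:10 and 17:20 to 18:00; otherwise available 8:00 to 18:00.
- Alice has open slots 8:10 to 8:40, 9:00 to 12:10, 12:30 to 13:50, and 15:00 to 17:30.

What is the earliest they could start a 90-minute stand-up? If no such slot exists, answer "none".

15:50

Isla free within 08:00–18:00: 08:00–14:20, 15:10–17:20.
Brynn ∩ Elena: 09:20–09:30, 13:10–13:30, 15:50–18:00.
Brynn ∩ Elena ∩ Isla: 09:20–09:30, 13:10–13:30, 15:50–17:20.
Brynn ∩ Elena ∩ Isla ∩ Alice: 09:20–09:30, 13:10–13:30, 15:50–17:20.
Windows ≥ 90 min: 15:50–17:20.
Earliest such window starts at 15:50.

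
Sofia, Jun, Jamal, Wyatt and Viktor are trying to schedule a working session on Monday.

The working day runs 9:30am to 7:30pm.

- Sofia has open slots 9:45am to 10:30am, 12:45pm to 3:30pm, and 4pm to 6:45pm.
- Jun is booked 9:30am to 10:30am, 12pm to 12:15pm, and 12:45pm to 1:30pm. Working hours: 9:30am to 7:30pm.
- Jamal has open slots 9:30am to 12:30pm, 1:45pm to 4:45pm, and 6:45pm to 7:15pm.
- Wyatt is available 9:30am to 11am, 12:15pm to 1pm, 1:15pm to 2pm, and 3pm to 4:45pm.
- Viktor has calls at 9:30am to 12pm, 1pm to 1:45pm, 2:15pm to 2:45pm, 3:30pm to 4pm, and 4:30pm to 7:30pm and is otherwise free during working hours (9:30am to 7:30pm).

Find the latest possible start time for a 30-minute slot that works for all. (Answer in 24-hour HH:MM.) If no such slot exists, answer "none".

16:00

Jun free within 09:30–19:30: 10:30–12:00, 12:15–12:45, 13:30–19:30.
Viktor free within 09:30–19:30: 12:00–13:00, 13:45–14:15, 14:45–15:30, 16:00–16:30.
Sofia ∩ Jun: 13:30–15:30, 16:00–18:45.
Sofia ∩ Jun ∩ Jamal: 13:45–15:30, 16:00–16:45.
Sofia ∩ Jun ∩ Jamal ∩ Wyatt: 13:45–14:00, 15:00–15:30, 16:00–16:45.
Sofia ∩ Jun ∩ Jamal ∩ Wyatt ∩ Viktor: 13:45–14:00, 15:00–15:30, 16:00–16:30.
Windows ≥ 30 min: 15:00–15:30, 16:00–16:30.
Latest start in the last window 16:00–16:30 is 16:30 − 30 min = 16:00.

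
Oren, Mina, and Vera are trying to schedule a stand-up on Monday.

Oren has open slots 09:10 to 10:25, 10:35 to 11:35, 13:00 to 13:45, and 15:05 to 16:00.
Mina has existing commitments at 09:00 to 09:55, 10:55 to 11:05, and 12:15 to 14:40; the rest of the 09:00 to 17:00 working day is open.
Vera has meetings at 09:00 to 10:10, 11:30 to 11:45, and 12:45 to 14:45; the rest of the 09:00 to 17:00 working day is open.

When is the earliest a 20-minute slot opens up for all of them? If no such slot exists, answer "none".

10:35

Mina free within 09:00–17:00: 09:55–10:55, 11:05–12:15, 14:40–17:00.
Vera free within 09:00–17:00: 10:10–11:30, 11:45–12:45, 14:45–17:00.
Oren ∩ Mina: 09:55–10:25, 10:35–10:55, 11:05–11:35, 15:05–16:00.
Oren ∩ Mina ∩ Vera: 10:10–10:25, 10:35–10:55, 11:05–11:30, 15:05–16:00.
Windows ≥ 20 min: 10:35–10:55, 11:05–11:30, 15:05–16:00.
Earliest such window starts at 10:35.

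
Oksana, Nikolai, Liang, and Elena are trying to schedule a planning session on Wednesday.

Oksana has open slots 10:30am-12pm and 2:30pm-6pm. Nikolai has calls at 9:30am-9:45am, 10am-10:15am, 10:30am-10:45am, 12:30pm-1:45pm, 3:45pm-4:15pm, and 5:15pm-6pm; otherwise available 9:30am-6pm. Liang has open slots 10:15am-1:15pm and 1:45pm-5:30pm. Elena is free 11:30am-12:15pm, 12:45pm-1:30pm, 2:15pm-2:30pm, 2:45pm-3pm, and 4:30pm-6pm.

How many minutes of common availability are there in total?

90 minutes

Nikolai free within 09:30–18:00: 09:45–10:00, 10:15–10:30, 10:45–12:30, 13:45–15:45, 16:15–17:15.
Oksana ∩ Nikolai: 10:45–12:00, 14:30–15:45, 16:15–17:15.
Oksana ∩ Nikolai ∩ Liang: 10:45–12:00, 14:30–15:45, 16:15–17:15.
Oksana ∩ Nikolai ∩ Liang ∩ Elena: 11:30–12:00, 14:45–15:00, 16:30–17:15.
Total common minutes: 30 + 15 + 45 = 90.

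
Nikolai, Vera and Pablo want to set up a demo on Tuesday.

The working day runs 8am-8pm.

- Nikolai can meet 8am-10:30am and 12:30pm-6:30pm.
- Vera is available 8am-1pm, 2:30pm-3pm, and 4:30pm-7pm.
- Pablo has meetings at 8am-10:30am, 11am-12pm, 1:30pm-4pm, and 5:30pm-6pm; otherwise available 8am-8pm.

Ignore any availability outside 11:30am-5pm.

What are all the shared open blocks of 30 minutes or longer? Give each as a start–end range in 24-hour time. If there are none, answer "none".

12:30–13:00, 16:30–17:00

Pablo free within 08:00–20:00: 10:30–11:00, 12:00–13:30, 16:00–17:30, 18:00–20:00.
Nikolai ∩ Vera: 08:00–10:30, 12:30–13:00, 14:30–15:00, 16:30–18:30.
Nikolai ∩ Vera ∩ Pablo: 12:30–13:00, 16:30–17:30, 18:00–18:30.
Restricted to 11:30–17:00: 12:30–13:00, 16:30–17:00.
Windows ≥ 30 min: 12:30–13:00, 16:30–17:00.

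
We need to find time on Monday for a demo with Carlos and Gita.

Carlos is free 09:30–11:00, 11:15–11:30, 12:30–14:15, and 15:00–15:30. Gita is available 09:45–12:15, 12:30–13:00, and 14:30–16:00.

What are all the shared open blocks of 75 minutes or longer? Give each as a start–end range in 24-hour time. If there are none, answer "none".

Carlos ∩ Gita: 09:45–11:00, 11:15–11:30, 12:30–13:00, 15:00–15:30.
Windows ≥ 75 min: 09:45–11:00.

09:45–11:00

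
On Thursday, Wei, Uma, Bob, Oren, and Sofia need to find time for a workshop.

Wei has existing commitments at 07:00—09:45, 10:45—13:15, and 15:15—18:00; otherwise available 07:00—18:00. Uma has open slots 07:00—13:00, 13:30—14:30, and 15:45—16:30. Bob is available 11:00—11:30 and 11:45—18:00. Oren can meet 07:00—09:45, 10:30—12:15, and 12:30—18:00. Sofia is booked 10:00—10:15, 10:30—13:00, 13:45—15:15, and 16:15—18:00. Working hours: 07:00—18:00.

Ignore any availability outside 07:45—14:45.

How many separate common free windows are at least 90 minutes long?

Wei free within 07:00–18:00: 09:45–10:45, 13:15–15:15.
Sofia free within 07:00–18:00: 07:00–10:00, 10:15–10:30, 13:00–13:45, 15:15–16:15.
Wei ∩ Uma: 09:45–10:45, 13:30–14:30.
Wei ∩ Uma ∩ Bob: 13:30–14:30.
Wei ∩ Uma ∩ Bob ∩ Oren: 13:30–14:30.
Wei ∩ Uma ∩ Bob ∩ Oren ∩ Sofia: 13:30–13:45.
Restricted to 07:45–14:45: 13:30–13:45.
Windows ≥ 90 min: (none).
That's 0 windows.

0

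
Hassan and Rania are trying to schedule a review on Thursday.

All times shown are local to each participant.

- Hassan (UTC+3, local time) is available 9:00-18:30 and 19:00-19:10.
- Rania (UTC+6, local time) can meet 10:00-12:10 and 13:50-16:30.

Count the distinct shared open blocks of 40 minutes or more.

Hassan → UTC: 06:00–15:30, 16:00–16:10.
Rania → UTC: 04:00–06:10, 07:50–10:30.
Hassan ∩ Rania: 06:00–06:10, 07:50–10:30.
Windows ≥ 40 min: 07:50–10:30.
That's 1 window.

1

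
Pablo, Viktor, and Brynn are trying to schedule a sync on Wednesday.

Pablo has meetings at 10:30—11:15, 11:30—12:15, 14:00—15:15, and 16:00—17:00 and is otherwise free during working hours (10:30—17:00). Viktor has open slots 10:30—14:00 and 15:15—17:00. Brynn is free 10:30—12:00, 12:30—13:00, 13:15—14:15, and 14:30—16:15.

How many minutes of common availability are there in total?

Pablo free within 10:30–17:00: 11:15–11:30, 12:15–14:00, 15:15–16:00.
Pablo ∩ Viktor: 11:15–11:30, 12:15–14:00, 15:15–16:00.
Pablo ∩ Viktor ∩ Brynn: 11:15–11:30, 12:30–13:00, 13:15–14:00, 15:15–16:00.
Total common minutes: 15 + 30 + 45 + 45 = 135.

135 minutes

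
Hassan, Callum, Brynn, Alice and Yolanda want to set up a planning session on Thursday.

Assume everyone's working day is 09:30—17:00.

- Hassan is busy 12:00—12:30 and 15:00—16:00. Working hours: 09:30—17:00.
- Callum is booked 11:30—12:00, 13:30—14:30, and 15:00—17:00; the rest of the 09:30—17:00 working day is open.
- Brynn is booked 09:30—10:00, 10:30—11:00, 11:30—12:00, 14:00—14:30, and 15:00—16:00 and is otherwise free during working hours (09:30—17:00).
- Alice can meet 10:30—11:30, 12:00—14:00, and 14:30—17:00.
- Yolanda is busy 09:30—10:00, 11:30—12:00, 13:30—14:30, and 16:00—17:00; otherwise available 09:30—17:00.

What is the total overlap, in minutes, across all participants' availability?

120 minutes

Hassan free within 09:30–17:00: 09:30–12:00, 12:30–15:00, 16:00–17:00.
Callum free within 09:30–17:00: 09:30–11:30, 12:00–13:30, 14:30–15:00.
Brynn free within 09:30–17:00: 10:00–10:30, 11:00–11:30, 12:00–14:00, 14:30–15:00, 16:00–17:00.
Yolanda free within 09:30–17:00: 10:00–11:30, 12:00–13:30, 14:30–16:00.
Hassan ∩ Callum: 09:30–11:30, 12:30–13:30, 14:30–15:00.
Hassan ∩ Callum ∩ Brynn: 10:00–10:30, 11:00–11:30, 12:30–13:30, 14:30–15:00.
Hassan ∩ Callum ∩ Brynn ∩ Alice: 11:00–11:30, 12:30–13:30, 14:30–15:00.
Hassan ∩ Callum ∩ Brynn ∩ Alice ∩ Yolanda: 11:00–11:30, 12:30–13:30, 14:30–15:00.
Total common minutes: 30 + 60 + 30 = 120.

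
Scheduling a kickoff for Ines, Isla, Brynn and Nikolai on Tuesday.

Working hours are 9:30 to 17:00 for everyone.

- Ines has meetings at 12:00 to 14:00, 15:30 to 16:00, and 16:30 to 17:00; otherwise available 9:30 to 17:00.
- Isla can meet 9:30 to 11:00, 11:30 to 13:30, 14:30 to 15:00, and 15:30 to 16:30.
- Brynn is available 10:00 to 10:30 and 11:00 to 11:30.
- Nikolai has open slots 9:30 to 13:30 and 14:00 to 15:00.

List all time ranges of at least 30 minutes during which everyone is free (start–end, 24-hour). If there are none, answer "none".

Ines free within 09:30–17:00: 09:30–12:00, 14:00–15:30, 16:00–16:30.
Ines ∩ Isla: 09:30–11:00, 11:30–12:00, 14:30–15:00, 16:00–16:30.
Ines ∩ Isla ∩ Brynn: 10:00–10:30.
Ines ∩ Isla ∩ Brynn ∩ Nikolai: 10:00–10:30.
Windows ≥ 30 min: 10:00–10:30.

10:00–10:30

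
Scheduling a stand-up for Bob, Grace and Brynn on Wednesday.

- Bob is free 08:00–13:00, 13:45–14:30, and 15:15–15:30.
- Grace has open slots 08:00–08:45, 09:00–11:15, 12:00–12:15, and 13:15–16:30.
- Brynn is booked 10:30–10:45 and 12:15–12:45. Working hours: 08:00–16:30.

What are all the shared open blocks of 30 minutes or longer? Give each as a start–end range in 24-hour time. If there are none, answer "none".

Brynn free within 08:00–16:30: 08:00–10:30, 10:45–12:15, 12:45–16:30.
Bob ∩ Grace: 08:00–08:45, 09:00–11:15, 12:00–12:15, 13:45–14:30, 15:15–15:30.
Bob ∩ Grace ∩ Brynn: 08:00–08:45, 09:00–10:30, 10:45–11:15, 12:00–12:15, 13:45–14:30, 15:15–15:30.
Windows ≥ 30 min: 08:00–08:45, 09:00–10:30, 10:45–11:15, 13:45–14:30.

08:00–08:45, 09:00–10:30, 10:45–11:15, 13:45–14:30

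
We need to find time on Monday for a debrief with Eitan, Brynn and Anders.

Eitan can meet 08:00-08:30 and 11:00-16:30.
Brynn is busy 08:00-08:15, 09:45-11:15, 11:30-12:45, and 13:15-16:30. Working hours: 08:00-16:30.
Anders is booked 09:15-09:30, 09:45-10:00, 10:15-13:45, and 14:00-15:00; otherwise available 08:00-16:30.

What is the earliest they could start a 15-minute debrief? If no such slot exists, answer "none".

08:15

Brynn free within 08:00–16:30: 08:15–09:45, 11:15–11:30, 12:45–13:15.
Anders free within 08:00–16:30: 08:00–09:15, 09:30–09:45, 10:00–10:15, 13:45–14:00, 15:00–16:30.
Eitan ∩ Brynn: 08:15–08:30, 11:15–11:30, 12:45–13:15.
Eitan ∩ Brynn ∩ Anders: 08:15–08:30.
Windows ≥ 15 min: 08:15–08:30.
Earliest such window starts at 08:15.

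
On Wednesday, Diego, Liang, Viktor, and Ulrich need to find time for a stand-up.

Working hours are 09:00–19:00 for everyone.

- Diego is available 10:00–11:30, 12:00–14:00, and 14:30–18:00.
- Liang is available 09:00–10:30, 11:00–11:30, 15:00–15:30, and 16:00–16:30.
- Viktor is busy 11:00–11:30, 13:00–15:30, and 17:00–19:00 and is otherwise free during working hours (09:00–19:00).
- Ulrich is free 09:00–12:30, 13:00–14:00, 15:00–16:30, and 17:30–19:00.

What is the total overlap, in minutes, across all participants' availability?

Viktor free within 09:00–19:00: 09:00–11:00, 11:30–13:00, 15:30–17:00.
Diego ∩ Liang: 10:00–10:30, 11:00–11:30, 15:00–15:30, 16:00–16:30.
Diego ∩ Liang ∩ Viktor: 10:00–10:30, 16:00–16:30.
Diego ∩ Liang ∩ Viktor ∩ Ulrich: 10:00–10:30, 16:00–16:30.
Total common minutes: 30 + 30 = 60.

60 minutes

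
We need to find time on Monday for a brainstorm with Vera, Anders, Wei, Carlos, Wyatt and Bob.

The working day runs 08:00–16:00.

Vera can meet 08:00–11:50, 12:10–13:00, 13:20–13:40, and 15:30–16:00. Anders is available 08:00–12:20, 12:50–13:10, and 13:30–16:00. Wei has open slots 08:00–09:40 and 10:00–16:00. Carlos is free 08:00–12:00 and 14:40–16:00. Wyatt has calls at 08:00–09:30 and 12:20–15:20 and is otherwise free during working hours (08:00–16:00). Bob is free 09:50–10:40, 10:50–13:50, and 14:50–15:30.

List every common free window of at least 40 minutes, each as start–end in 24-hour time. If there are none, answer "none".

10:00–10:40, 10:50–11:50

Wyatt free within 08:00–16:00: 09:30–12:20, 15:20–16:00.
Vera ∩ Anders: 08:00–11:50, 12:10–12:20, 12:50–13:00, 13:30–13:40, 15:30–16:00.
Vera ∩ Anders ∩ Wei: 08:00–09:40, 10:00–11:50, 12:10–12:20, 12:50–13:00, 13:30–13:40, 15:30–16:00.
Vera ∩ Anders ∩ Wei ∩ Carlos: 08:00–09:40, 10:00–11:50, 15:30–16:00.
Vera ∩ Anders ∩ Wei ∩ Carlos ∩ Wyatt: 09:30–09:40, 10:00–11:50, 15:30–16:00.
Vera ∩ Anders ∩ Wei ∩ Carlos ∩ Wyatt ∩ Bob: 10:00–10:40, 10:50–11:50.
Windows ≥ 40 min: 10:00–10:40, 10:50–11:50.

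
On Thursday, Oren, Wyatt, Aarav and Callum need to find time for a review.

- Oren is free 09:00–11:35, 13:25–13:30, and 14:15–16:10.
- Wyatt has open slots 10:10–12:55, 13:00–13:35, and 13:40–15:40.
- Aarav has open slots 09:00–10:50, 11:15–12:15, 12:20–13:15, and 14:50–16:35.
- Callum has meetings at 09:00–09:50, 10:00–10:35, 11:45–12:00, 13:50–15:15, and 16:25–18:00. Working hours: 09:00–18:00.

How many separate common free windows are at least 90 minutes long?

Callum free within 09:00–18:00: 09:50–10:00, 10:35–11:45, 12:00–13:50, 15:15–16:25.
Oren ∩ Wyatt: 10:10–11:35, 13:25–13:30, 14:15–15:40.
Oren ∩ Wyatt ∩ Aarav: 10:10–10:50, 11:15–11:35, 14:50–15:40.
Oren ∩ Wyatt ∩ Aarav ∩ Callum: 10:35–10:50, 11:15–11:35, 15:15–15:40.
Windows ≥ 90 min: (none).
That's 0 windows.

0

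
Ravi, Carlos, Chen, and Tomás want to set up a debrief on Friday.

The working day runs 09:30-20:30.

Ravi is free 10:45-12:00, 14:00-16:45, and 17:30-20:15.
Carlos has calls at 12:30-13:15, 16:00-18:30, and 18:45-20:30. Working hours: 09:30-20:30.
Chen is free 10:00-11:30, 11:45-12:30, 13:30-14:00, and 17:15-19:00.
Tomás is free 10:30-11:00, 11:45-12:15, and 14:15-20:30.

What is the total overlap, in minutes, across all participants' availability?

Carlos free within 09:30–20:30: 09:30–12:30, 13:15–16:00, 18:30–18:45.
Ravi ∩ Carlos: 10:45–12:00, 14:00–16:00, 18:30–18:45.
Ravi ∩ Carlos ∩ Chen: 10:45–11:30, 11:45–12:00, 18:30–18:45.
Ravi ∩ Carlos ∩ Chen ∩ Tomás: 10:45–11:00, 11:45–12:00, 18:30–18:45.
Total common minutes: 15 + 15 + 15 = 45.

45 minutes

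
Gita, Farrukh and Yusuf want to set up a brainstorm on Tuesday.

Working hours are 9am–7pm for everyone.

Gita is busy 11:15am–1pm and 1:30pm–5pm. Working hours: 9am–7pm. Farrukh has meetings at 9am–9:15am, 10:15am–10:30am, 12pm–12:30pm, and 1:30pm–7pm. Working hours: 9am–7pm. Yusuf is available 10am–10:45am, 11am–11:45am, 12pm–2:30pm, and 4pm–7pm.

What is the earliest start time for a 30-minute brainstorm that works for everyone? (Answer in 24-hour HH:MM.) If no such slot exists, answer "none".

Gita free within 09:00–19:00: 09:00–11:15, 13:00–13:30, 17:00–19:00.
Farrukh free within 09:00–19:00: 09:15–10:15, 10:30–12:00, 12:30–13:30.
Gita ∩ Farrukh: 09:15–10:15, 10:30–11:15, 13:00–13:30.
Gita ∩ Farrukh ∩ Yusuf: 10:00–10:15, 10:30–10:45, 11:00–11:15, 13:00–13:30.
Windows ≥ 30 min: 13:00–13:30.
Earliest such window starts at 13:00.

13:00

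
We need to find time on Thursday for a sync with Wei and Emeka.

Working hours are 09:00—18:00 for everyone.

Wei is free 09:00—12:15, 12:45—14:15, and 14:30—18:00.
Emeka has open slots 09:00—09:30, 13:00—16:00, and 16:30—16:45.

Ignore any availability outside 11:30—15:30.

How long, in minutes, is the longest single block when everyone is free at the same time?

Wei ∩ Emeka: 09:00–09:30, 13:00–14:15, 14:30–16:00, 16:30–16:45.
Restricted to 11:30–15:30: 13:00–14:15, 14:30–15:30.
Common window lengths: 75, 60 min; longest is 75.

75 minutes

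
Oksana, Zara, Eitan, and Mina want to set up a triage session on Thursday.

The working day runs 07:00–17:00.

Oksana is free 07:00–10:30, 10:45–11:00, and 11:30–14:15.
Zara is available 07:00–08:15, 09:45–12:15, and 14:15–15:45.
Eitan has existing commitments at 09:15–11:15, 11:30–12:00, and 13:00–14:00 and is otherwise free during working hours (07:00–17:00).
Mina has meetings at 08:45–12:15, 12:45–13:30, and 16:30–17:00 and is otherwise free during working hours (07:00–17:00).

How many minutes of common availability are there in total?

75 minutes

Eitan free within 07:00–17:00: 07:00–09:15, 11:15–11:30, 12:00–13:00, 14:00–17:00.
Mina free within 07:00–17:00: 07:00–08:45, 12:15–12:45, 13:30–16:30.
Oksana ∩ Zara: 07:00–08:15, 09:45–10:30, 10:45–11:00, 11:30–12:15.
Oksana ∩ Zara ∩ Eitan: 07:00–08:15, 12:00–12:15.
Oksana ∩ Zara ∩ Eitan ∩ Mina: 07:00–08:15.
Total common minutes: 75.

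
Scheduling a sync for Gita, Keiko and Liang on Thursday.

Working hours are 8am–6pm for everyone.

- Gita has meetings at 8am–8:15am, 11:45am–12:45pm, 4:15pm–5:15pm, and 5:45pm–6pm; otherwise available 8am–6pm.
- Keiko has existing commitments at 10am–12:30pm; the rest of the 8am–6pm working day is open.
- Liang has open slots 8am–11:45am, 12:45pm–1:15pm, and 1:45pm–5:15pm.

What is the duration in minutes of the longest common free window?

150 minutes

Gita free within 08:00–18:00: 08:15–11:45, 12:45–16:15, 17:15–17:45.
Keiko free within 08:00–18:00: 08:00–10:00, 12:30–18:00.
Gita ∩ Keiko: 08:15–10:00, 12:45–16:15, 17:15–17:45.
Gita ∩ Keiko ∩ Liang: 08:15–10:00, 12:45–13:15, 13:45–16:15.
Common window lengths: 105, 30, 150 min; longest is 150.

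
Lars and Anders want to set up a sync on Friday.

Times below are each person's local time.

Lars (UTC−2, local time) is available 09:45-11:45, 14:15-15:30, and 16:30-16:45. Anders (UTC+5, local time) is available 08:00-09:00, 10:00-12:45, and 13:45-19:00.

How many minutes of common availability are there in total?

Lars → UTC: 11:45–13:45, 16:15–17:30, 18:30–18:45.
Anders → UTC: 03:00–04:00, 05:00–07:45, 08:45–14:00.
Lars ∩ Anders: 11:45–13:45.
Total common minutes: 120.

120 minutes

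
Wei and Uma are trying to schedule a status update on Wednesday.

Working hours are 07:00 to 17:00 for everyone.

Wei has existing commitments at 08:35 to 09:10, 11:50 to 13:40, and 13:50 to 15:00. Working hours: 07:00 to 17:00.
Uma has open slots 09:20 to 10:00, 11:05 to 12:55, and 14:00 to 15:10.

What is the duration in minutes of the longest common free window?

Wei free within 07:00–17:00: 07:00–08:35, 09:10–11:50, 13:40–13:50, 15:00–17:00.
Wei ∩ Uma: 09:20–10:00, 11:05–11:50, 15:00–15:10.
Common window lengths: 40, 45, 10 min; longest is 45.

45 minutes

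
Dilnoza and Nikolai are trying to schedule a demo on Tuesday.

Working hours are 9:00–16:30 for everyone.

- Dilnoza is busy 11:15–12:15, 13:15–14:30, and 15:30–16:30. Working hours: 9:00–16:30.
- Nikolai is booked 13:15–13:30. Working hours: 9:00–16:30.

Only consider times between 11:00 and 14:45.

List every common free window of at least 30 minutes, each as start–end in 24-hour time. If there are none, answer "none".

12:15–13:15

Dilnoza free within 09:00–16:30: 09:00–11:15, 12:15–13:15, 14:30–15:30.
Nikolai free within 09:00–16:30: 09:00–13:15, 13:30–16:30.
Dilnoza ∩ Nikolai: 09:00–11:15, 12:15–13:15, 14:30–15:30.
Restricted to 11:00–14:45: 11:00–11:15, 12:15–13:15, 14:30–14:45.
Windows ≥ 30 min: 12:15–13:15.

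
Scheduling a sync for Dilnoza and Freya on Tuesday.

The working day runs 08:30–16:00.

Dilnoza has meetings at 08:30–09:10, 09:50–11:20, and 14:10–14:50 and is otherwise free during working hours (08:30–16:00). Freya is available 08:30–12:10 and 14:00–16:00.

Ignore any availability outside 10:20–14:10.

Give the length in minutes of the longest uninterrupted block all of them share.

Dilnoza free within 08:30–16:00: 09:10–09:50, 11:20–14:10, 14:50–16:00.
Dilnoza ∩ Freya: 09:10–09:50, 11:20–12:10, 14:00–14:10, 14:50–16:00.
Restricted to 10:20–14:10: 11:20–12:10, 14:00–14:10.
Common window lengths: 50, 10 min; longest is 50.

50 minutes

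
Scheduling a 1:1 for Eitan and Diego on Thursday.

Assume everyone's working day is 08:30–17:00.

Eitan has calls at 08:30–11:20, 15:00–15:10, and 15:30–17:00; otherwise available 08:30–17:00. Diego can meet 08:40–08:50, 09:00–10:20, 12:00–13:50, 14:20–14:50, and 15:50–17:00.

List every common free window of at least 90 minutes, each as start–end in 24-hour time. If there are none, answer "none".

12:00–13:50

Eitan free within 08:30–17:00: 11:20–15:00, 15:10–15:30.
Eitan ∩ Diego: 12:00–13:50, 14:20–14:50.
Windows ≥ 90 min: 12:00–13:50.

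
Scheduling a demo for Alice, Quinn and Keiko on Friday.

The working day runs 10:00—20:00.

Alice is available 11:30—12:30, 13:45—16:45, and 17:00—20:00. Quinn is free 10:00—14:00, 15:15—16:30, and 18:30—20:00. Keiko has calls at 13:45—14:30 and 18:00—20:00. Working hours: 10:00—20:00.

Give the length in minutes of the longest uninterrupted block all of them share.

75 minutes

Keiko free within 10:00–20:00: 10:00–13:45, 14:30–18:00.
Alice ∩ Quinn: 11:30–12:30, 13:45–14:00, 15:15–16:30, 18:30–20:00.
Alice ∩ Quinn ∩ Keiko: 11:30–12:30, 15:15–16:30.
Common window lengths: 60, 75 min; longest is 75.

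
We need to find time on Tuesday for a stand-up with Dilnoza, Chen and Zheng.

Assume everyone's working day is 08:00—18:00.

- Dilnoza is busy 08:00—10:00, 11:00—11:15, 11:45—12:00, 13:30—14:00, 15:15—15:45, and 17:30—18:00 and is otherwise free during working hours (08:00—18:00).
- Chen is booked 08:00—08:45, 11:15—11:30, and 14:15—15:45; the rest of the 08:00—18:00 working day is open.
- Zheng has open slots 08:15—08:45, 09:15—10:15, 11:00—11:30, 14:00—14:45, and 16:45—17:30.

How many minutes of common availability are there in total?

75 minutes

Dilnoza free within 08:00–18:00: 10:00–11:00, 11:15–11:45, 12:00–13:30, 14:00–15:15, 15:45–17:30.
Chen free within 08:00–18:00: 08:45–11:15, 11:30–14:15, 15:45–18:00.
Dilnoza ∩ Chen: 10:00–11:00, 11:30–11:45, 12:00–13:30, 14:00–14:15, 15:45–17:30.
Dilnoza ∩ Chen ∩ Zheng: 10:00–10:15, 14:00–14:15, 16:45–17:30.
Total common minutes: 15 + 15 + 45 = 75.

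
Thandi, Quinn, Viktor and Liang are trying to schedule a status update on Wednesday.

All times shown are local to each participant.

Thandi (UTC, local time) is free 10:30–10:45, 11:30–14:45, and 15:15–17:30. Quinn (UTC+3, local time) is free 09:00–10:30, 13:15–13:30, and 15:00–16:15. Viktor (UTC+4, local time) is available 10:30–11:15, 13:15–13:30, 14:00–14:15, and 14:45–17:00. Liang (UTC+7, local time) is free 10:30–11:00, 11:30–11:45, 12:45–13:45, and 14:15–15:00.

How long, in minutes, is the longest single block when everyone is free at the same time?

0 minutes

Thandi → UTC: 10:30–10:45, 11:30–14:45, 15:15–17:30.
Quinn → UTC: 06:00–07:30, 10:15–10:30, 12:00–13:15.
Viktor → UTC: 06:30–07:15, 09:15–09:30, 10:00–10:15, 10:45–13:00.
Liang → UTC: 03:30–04:00, 04:30–04:45, 05:45–06:45, 07:15–08:00.
Thandi ∩ Quinn: 12:00–13:15.
Thandi ∩ Quinn ∩ Viktor: 12:00–13:00.
Thandi ∩ Quinn ∩ Viktor ∩ Liang: (none).
No common window.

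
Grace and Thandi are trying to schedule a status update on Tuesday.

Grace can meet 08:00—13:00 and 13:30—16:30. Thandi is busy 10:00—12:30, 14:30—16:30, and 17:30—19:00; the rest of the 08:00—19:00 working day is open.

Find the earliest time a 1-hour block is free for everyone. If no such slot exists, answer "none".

08:00

Thandi free within 08:00–19:00: 08:00–10:00, 12:30–14:30, 16:30–17:30.
Grace ∩ Thandi: 08:00–10:00, 12:30–13:00, 13:30–14:30.
Windows ≥ 60 min: 08:00–10:00, 13:30–14:30.
Earliest such window starts at 08:00.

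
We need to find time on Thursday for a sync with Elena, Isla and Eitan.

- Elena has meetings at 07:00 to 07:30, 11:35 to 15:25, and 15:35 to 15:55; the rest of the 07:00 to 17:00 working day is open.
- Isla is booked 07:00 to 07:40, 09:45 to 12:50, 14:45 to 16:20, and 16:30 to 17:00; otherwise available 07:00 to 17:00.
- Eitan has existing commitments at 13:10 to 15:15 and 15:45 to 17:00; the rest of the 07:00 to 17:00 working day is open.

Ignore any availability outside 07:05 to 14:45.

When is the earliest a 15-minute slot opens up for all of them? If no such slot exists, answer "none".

Elena free within 07:00–17:00: 07:30–11:35, 15:25–15:35, 15:55–17:00.
Isla free within 07:00–17:00: 07:40–09:45, 12:50–14:45, 16:20–16:30.
Eitan free within 07:00–17:00: 07:00–13:10, 15:15–15:45.
Elena ∩ Isla: 07:40–09:45, 16:20–16:30.
Elena ∩ Isla ∩ Eitan: 07:40–09:45.
Restricted to 07:05–14:45: 07:40–09:45.
Windows ≥ 15 min: 07:40–09:45.
Earliest such window starts at 07:40.

07:40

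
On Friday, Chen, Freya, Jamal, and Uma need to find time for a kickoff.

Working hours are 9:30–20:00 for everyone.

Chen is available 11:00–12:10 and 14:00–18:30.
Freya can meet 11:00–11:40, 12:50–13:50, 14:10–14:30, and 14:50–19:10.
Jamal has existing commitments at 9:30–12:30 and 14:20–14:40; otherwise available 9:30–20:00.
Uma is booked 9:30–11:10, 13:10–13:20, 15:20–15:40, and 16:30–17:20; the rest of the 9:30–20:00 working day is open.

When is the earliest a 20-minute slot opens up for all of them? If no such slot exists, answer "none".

14:50

Jamal free within 09:30–20:00: 12:30–14:20, 14:40–20:00.
Uma free within 09:30–20:00: 11:10–13:10, 13:20–15:20, 15:40–16:30, 17:20–20:00.
Chen ∩ Freya: 11:00–11:40, 14:10–14:30, 14:50–18:30.
Chen ∩ Freya ∩ Jamal: 14:10–14:20, 14:50–18:30.
Chen ∩ Freya ∩ Jamal ∩ Uma: 14:10–14:20, 14:50–15:20, 15:40–16:30, 17:20–18:30.
Windows ≥ 20 min: 14:50–15:20, 15:40–16:30, 17:20–18:30.
Earliest such window starts at 14:50.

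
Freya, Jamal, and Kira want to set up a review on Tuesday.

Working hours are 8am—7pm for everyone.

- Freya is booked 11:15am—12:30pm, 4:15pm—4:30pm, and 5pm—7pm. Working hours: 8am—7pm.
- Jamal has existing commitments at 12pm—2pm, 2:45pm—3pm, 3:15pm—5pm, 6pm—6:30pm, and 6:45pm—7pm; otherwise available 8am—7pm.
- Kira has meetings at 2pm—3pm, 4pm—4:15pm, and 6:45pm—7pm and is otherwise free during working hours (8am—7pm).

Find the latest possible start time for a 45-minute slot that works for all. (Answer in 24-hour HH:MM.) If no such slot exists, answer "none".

10:30

Freya free within 08:00–19:00: 08:00–11:15, 12:30–16:15, 16:30–17:00.
Jamal free within 08:00–19:00: 08:00–12:00, 14:00–14:45, 15:00–15:15, 17:00–18:00, 18:30–18:45.
Kira free within 08:00–19:00: 08:00–14:00, 15:00–16:00, 16:15–18:45.
Freya ∩ Jamal: 08:00–11:15, 14:00–14:45, 15:00–15:15.
Freya ∩ Jamal ∩ Kira: 08:00–11:15, 15:00–15:15.
Windows ≥ 45 min: 08:00–11:15.
Latest start in the last window 08:00–11:15 is 11:15 − 45 min = 10:30.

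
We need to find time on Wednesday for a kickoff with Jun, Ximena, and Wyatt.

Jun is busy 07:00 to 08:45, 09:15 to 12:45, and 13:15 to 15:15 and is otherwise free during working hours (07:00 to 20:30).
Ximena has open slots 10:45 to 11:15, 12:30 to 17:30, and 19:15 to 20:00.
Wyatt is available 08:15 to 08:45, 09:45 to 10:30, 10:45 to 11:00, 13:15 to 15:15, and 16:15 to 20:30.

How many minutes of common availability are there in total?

120 minutes

Jun free within 07:00–20:30: 08:45–09:15, 12:45–13:15, 15:15–20:30.
Jun ∩ Ximena: 12:45–13:15, 15:15–17:30, 19:15–20:00.
Jun ∩ Ximena ∩ Wyatt: 16:15–17:30, 19:15–20:00.
Total common minutes: 75 + 45 = 120.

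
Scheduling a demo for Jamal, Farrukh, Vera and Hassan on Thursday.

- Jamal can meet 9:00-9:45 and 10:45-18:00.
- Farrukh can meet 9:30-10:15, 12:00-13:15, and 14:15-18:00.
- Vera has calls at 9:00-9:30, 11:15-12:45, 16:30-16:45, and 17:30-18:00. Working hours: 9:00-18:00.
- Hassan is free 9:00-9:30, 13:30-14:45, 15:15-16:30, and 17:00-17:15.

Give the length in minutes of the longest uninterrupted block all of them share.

Vera free within 09:00–18:00: 09:30–11:15, 12:45–16:30, 16:45–17:30.
Jamal ∩ Farrukh: 09:30–09:45, 12:00–13:15, 14:15–18:00.
Jamal ∩ Farrukh ∩ Vera: 09:30–09:45, 12:45–13:15, 14:15–16:30, 16:45–17:30.
Jamal ∩ Farrukh ∩ Vera ∩ Hassan: 14:15–14:45, 15:15–16:30, 17:00–17:15.
Common window lengths: 30, 75, 15 min; longest is 75.

75 minutes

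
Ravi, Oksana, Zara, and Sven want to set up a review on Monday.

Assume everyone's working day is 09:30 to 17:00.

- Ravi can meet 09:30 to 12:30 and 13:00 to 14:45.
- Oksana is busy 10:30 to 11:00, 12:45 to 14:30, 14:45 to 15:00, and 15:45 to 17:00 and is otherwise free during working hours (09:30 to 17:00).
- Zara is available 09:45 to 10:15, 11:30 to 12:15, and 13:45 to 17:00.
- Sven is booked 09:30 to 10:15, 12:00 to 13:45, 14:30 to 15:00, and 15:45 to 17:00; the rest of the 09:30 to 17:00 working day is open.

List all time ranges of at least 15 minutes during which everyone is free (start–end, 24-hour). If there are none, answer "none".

11:30–12:00

Oksana free within 09:30–17:00: 09:30–10:30, 11:00–12:45, 14:30–14:45, 15:00–15:45.
Sven free within 09:30–17:00: 10:15–12:00, 13:45–14:30, 15:00–15:45.
Ravi ∩ Oksana: 09:30–10:30, 11:00–12:30, 14:30–14:45.
Ravi ∩ Oksana ∩ Zara: 09:45–10:15, 11:30–12:15, 14:30–14:45.
Ravi ∩ Oksana ∩ Zara ∩ Sven: 11:30–12:00.
Windows ≥ 15 min: 11:30–12:00.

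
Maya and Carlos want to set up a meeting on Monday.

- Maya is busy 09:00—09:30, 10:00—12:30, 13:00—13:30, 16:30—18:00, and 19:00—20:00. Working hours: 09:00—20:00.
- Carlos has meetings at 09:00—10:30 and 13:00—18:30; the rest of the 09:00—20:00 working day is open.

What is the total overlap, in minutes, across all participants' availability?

Maya free within 09:00–20:00: 09:30–10:00, 12:30–13:00, 13:30–16:30, 18:00–19:00.
Carlos free within 09:00–20:00: 10:30–13:00, 18:30–20:00.
Maya ∩ Carlos: 12:30–13:00, 18:30–19:00.
Total common minutes: 30 + 30 = 60.

60 minutes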